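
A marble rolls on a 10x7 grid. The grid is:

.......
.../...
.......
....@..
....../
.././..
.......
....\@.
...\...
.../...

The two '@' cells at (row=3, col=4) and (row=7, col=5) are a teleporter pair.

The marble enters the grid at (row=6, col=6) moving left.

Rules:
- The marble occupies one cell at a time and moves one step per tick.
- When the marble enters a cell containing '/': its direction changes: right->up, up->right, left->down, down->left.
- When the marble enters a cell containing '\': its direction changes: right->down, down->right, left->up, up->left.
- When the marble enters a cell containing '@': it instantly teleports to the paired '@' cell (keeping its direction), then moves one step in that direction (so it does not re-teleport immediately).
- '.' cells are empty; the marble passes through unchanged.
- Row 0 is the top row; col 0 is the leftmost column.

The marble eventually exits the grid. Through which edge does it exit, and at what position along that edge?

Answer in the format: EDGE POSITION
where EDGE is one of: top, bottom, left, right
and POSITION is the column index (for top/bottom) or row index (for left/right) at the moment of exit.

Answer: left 6

Derivation:
Step 1: enter (6,6), '.' pass, move left to (6,5)
Step 2: enter (6,5), '.' pass, move left to (6,4)
Step 3: enter (6,4), '.' pass, move left to (6,3)
Step 4: enter (6,3), '.' pass, move left to (6,2)
Step 5: enter (6,2), '.' pass, move left to (6,1)
Step 6: enter (6,1), '.' pass, move left to (6,0)
Step 7: enter (6,0), '.' pass, move left to (6,-1)
Step 8: at (6,-1) — EXIT via left edge, pos 6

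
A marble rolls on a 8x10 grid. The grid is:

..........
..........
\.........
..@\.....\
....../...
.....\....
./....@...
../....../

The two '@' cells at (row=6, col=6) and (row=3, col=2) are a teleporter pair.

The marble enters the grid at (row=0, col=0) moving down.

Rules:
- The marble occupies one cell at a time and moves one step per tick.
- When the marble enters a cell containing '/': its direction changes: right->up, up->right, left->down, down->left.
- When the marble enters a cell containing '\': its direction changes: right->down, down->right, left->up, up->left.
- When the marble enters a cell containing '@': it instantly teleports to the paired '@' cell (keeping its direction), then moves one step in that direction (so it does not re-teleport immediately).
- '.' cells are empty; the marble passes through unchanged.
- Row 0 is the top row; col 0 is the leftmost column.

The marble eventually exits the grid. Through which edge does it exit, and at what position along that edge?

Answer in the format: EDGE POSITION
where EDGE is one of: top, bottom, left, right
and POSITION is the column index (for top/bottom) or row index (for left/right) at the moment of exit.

Step 1: enter (0,0), '.' pass, move down to (1,0)
Step 2: enter (1,0), '.' pass, move down to (2,0)
Step 3: enter (2,0), '\' deflects down->right, move right to (2,1)
Step 4: enter (2,1), '.' pass, move right to (2,2)
Step 5: enter (2,2), '.' pass, move right to (2,3)
Step 6: enter (2,3), '.' pass, move right to (2,4)
Step 7: enter (2,4), '.' pass, move right to (2,5)
Step 8: enter (2,5), '.' pass, move right to (2,6)
Step 9: enter (2,6), '.' pass, move right to (2,7)
Step 10: enter (2,7), '.' pass, move right to (2,8)
Step 11: enter (2,8), '.' pass, move right to (2,9)
Step 12: enter (2,9), '.' pass, move right to (2,10)
Step 13: at (2,10) — EXIT via right edge, pos 2

Answer: right 2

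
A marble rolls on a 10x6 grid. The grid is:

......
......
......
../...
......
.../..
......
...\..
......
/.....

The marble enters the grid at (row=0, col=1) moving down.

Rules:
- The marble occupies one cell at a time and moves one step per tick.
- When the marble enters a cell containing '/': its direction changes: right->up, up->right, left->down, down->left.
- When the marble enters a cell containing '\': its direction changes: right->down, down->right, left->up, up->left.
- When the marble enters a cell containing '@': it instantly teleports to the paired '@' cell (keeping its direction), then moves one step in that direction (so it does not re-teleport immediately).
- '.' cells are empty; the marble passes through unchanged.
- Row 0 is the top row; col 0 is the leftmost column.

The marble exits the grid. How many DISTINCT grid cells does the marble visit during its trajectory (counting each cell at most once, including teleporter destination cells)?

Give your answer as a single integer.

Answer: 10

Derivation:
Step 1: enter (0,1), '.' pass, move down to (1,1)
Step 2: enter (1,1), '.' pass, move down to (2,1)
Step 3: enter (2,1), '.' pass, move down to (3,1)
Step 4: enter (3,1), '.' pass, move down to (4,1)
Step 5: enter (4,1), '.' pass, move down to (5,1)
Step 6: enter (5,1), '.' pass, move down to (6,1)
Step 7: enter (6,1), '.' pass, move down to (7,1)
Step 8: enter (7,1), '.' pass, move down to (8,1)
Step 9: enter (8,1), '.' pass, move down to (9,1)
Step 10: enter (9,1), '.' pass, move down to (10,1)
Step 11: at (10,1) — EXIT via bottom edge, pos 1
Distinct cells visited: 10 (path length 10)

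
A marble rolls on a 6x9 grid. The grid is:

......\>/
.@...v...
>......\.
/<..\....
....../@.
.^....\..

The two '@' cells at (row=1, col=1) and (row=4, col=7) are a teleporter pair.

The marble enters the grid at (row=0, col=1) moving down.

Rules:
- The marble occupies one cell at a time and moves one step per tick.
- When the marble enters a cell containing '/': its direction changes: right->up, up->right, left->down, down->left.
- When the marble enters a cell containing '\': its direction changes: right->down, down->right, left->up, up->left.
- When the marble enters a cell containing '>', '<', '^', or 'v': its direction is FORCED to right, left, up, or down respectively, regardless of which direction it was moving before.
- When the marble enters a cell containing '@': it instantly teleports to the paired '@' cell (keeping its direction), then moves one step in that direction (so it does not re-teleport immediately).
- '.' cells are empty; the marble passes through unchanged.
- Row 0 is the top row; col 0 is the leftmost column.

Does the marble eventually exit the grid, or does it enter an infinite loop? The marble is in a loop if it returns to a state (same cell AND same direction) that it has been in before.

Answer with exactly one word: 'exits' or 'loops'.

Step 1: enter (0,1), '.' pass, move down to (1,1)
Step 2: enter (1,1), '@' teleport (1,1)->(4,7), also enter (4,7), move down to (5,7)
Step 3: enter (5,7), '.' pass, move down to (6,7)
Step 4: at (6,7) — EXIT via bottom edge, pos 7

Answer: exits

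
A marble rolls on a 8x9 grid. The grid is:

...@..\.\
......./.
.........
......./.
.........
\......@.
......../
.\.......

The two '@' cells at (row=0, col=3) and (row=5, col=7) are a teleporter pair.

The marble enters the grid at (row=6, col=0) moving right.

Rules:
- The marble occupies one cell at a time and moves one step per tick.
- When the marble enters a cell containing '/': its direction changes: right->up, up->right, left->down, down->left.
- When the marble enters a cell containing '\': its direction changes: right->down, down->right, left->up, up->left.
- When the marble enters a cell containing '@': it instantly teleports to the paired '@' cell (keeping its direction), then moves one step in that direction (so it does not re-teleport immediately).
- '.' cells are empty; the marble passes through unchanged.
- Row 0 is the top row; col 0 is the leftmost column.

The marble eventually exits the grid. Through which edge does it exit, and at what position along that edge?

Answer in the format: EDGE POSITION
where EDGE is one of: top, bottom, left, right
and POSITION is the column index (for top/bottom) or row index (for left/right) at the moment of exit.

Step 1: enter (6,0), '.' pass, move right to (6,1)
Step 2: enter (6,1), '.' pass, move right to (6,2)
Step 3: enter (6,2), '.' pass, move right to (6,3)
Step 4: enter (6,3), '.' pass, move right to (6,4)
Step 5: enter (6,4), '.' pass, move right to (6,5)
Step 6: enter (6,5), '.' pass, move right to (6,6)
Step 7: enter (6,6), '.' pass, move right to (6,7)
Step 8: enter (6,7), '.' pass, move right to (6,8)
Step 9: enter (6,8), '/' deflects right->up, move up to (5,8)
Step 10: enter (5,8), '.' pass, move up to (4,8)
Step 11: enter (4,8), '.' pass, move up to (3,8)
Step 12: enter (3,8), '.' pass, move up to (2,8)
Step 13: enter (2,8), '.' pass, move up to (1,8)
Step 14: enter (1,8), '.' pass, move up to (0,8)
Step 15: enter (0,8), '\' deflects up->left, move left to (0,7)
Step 16: enter (0,7), '.' pass, move left to (0,6)
Step 17: enter (0,6), '\' deflects left->up, move up to (-1,6)
Step 18: at (-1,6) — EXIT via top edge, pos 6

Answer: top 6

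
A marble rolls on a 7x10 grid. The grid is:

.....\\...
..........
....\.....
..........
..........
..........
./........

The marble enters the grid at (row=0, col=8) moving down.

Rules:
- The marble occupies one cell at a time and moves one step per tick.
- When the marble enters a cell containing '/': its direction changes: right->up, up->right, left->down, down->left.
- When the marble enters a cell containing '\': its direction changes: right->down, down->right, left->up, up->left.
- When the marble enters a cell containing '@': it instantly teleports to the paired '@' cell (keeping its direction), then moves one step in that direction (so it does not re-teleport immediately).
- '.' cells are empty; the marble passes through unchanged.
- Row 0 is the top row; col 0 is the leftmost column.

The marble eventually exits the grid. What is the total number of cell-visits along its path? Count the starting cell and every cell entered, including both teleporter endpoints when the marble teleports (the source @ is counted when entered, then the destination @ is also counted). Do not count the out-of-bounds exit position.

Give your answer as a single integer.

Step 1: enter (0,8), '.' pass, move down to (1,8)
Step 2: enter (1,8), '.' pass, move down to (2,8)
Step 3: enter (2,8), '.' pass, move down to (3,8)
Step 4: enter (3,8), '.' pass, move down to (4,8)
Step 5: enter (4,8), '.' pass, move down to (5,8)
Step 6: enter (5,8), '.' pass, move down to (6,8)
Step 7: enter (6,8), '.' pass, move down to (7,8)
Step 8: at (7,8) — EXIT via bottom edge, pos 8
Path length (cell visits): 7

Answer: 7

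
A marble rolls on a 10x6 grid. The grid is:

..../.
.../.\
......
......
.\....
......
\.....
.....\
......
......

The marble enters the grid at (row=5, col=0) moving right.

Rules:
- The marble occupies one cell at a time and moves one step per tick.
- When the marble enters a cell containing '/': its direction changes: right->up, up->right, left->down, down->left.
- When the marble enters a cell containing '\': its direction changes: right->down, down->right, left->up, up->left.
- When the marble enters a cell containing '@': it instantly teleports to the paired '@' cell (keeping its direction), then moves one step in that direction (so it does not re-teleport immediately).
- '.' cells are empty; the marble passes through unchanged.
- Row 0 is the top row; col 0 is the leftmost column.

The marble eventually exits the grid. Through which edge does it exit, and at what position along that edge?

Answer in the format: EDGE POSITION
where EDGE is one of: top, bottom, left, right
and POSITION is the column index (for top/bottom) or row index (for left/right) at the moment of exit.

Answer: right 5

Derivation:
Step 1: enter (5,0), '.' pass, move right to (5,1)
Step 2: enter (5,1), '.' pass, move right to (5,2)
Step 3: enter (5,2), '.' pass, move right to (5,3)
Step 4: enter (5,3), '.' pass, move right to (5,4)
Step 5: enter (5,4), '.' pass, move right to (5,5)
Step 6: enter (5,5), '.' pass, move right to (5,6)
Step 7: at (5,6) — EXIT via right edge, pos 5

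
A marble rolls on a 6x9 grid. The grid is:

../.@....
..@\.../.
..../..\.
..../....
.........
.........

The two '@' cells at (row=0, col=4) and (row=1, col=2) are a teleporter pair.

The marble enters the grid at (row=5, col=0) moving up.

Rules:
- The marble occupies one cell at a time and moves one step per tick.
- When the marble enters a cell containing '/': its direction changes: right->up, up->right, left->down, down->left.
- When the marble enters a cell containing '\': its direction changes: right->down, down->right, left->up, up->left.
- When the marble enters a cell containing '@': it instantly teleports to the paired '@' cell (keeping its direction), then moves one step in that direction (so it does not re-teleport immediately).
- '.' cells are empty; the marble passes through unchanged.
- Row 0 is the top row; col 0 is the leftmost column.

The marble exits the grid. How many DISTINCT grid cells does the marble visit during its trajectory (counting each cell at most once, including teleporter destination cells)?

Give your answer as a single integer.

Answer: 6

Derivation:
Step 1: enter (5,0), '.' pass, move up to (4,0)
Step 2: enter (4,0), '.' pass, move up to (3,0)
Step 3: enter (3,0), '.' pass, move up to (2,0)
Step 4: enter (2,0), '.' pass, move up to (1,0)
Step 5: enter (1,0), '.' pass, move up to (0,0)
Step 6: enter (0,0), '.' pass, move up to (-1,0)
Step 7: at (-1,0) — EXIT via top edge, pos 0
Distinct cells visited: 6 (path length 6)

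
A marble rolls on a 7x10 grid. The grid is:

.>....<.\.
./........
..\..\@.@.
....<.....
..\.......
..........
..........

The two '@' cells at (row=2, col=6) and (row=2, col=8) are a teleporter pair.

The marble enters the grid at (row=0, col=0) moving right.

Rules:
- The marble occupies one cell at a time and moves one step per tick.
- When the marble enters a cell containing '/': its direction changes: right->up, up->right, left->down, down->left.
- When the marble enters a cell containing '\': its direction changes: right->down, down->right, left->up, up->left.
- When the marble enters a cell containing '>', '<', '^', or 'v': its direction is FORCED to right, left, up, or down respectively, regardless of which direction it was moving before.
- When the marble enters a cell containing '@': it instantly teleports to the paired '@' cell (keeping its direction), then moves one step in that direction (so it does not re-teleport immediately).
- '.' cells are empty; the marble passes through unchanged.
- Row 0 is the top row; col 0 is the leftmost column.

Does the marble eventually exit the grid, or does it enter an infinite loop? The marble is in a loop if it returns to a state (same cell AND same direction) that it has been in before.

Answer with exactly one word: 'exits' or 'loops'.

Step 1: enter (0,0), '.' pass, move right to (0,1)
Step 2: enter (0,1), '>' forces right->right, move right to (0,2)
Step 3: enter (0,2), '.' pass, move right to (0,3)
Step 4: enter (0,3), '.' pass, move right to (0,4)
Step 5: enter (0,4), '.' pass, move right to (0,5)
Step 6: enter (0,5), '.' pass, move right to (0,6)
Step 7: enter (0,6), '<' forces right->left, move left to (0,5)
Step 8: enter (0,5), '.' pass, move left to (0,4)
Step 9: enter (0,4), '.' pass, move left to (0,3)
Step 10: enter (0,3), '.' pass, move left to (0,2)
Step 11: enter (0,2), '.' pass, move left to (0,1)
Step 12: enter (0,1), '>' forces left->right, move right to (0,2)
Step 13: at (0,2) dir=right — LOOP DETECTED (seen before)

Answer: loops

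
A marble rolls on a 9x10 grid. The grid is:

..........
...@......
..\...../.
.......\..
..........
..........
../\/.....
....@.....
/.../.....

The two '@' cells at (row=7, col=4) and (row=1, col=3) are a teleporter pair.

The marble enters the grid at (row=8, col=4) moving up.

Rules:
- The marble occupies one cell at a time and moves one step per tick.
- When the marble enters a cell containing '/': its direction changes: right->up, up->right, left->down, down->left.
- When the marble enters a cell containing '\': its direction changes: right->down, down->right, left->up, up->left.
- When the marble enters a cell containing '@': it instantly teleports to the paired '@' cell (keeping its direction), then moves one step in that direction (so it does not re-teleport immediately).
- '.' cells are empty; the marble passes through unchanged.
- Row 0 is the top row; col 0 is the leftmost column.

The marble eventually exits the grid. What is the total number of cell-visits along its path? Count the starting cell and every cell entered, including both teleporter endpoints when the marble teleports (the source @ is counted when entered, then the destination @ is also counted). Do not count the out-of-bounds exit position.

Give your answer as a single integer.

Step 1: enter (8,4), '/' deflects up->right, move right to (8,5)
Step 2: enter (8,5), '.' pass, move right to (8,6)
Step 3: enter (8,6), '.' pass, move right to (8,7)
Step 4: enter (8,7), '.' pass, move right to (8,8)
Step 5: enter (8,8), '.' pass, move right to (8,9)
Step 6: enter (8,9), '.' pass, move right to (8,10)
Step 7: at (8,10) — EXIT via right edge, pos 8
Path length (cell visits): 6

Answer: 6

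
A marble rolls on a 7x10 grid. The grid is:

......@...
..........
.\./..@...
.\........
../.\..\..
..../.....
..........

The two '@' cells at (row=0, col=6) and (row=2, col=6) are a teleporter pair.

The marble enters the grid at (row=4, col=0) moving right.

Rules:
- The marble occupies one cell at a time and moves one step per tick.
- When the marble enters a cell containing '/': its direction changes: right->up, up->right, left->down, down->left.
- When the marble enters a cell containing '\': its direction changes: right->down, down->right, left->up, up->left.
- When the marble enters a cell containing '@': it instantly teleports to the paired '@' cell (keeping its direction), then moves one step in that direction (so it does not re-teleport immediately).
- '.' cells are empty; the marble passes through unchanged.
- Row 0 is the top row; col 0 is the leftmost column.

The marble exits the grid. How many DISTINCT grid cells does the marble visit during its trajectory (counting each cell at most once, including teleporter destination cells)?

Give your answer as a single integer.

Step 1: enter (4,0), '.' pass, move right to (4,1)
Step 2: enter (4,1), '.' pass, move right to (4,2)
Step 3: enter (4,2), '/' deflects right->up, move up to (3,2)
Step 4: enter (3,2), '.' pass, move up to (2,2)
Step 5: enter (2,2), '.' pass, move up to (1,2)
Step 6: enter (1,2), '.' pass, move up to (0,2)
Step 7: enter (0,2), '.' pass, move up to (-1,2)
Step 8: at (-1,2) — EXIT via top edge, pos 2
Distinct cells visited: 7 (path length 7)

Answer: 7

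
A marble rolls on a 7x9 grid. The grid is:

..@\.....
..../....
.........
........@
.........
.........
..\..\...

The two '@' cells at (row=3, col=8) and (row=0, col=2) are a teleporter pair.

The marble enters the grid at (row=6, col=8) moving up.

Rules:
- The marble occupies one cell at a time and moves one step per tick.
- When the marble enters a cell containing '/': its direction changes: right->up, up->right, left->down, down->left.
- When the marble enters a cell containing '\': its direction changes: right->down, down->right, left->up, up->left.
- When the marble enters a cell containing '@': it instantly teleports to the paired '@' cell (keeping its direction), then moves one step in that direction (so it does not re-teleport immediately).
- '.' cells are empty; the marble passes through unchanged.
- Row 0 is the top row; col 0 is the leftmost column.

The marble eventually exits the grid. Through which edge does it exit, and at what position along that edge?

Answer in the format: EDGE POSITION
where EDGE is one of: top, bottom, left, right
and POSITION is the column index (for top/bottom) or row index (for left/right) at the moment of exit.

Step 1: enter (6,8), '.' pass, move up to (5,8)
Step 2: enter (5,8), '.' pass, move up to (4,8)
Step 3: enter (4,8), '.' pass, move up to (3,8)
Step 4: enter (3,8), '@' teleport (3,8)->(0,2), also enter (0,2), move up to (-1,2)
Step 5: at (-1,2) — EXIT via top edge, pos 2

Answer: top 2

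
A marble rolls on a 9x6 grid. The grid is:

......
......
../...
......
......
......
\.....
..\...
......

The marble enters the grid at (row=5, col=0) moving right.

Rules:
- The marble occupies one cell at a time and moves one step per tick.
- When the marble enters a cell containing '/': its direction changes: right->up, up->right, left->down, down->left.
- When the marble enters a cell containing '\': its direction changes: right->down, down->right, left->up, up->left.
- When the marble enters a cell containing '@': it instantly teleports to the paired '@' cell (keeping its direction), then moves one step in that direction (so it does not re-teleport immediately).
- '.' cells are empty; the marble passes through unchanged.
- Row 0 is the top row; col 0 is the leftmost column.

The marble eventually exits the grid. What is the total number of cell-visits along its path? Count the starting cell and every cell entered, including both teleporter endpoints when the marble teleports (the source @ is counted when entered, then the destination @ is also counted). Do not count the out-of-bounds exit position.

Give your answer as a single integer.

Step 1: enter (5,0), '.' pass, move right to (5,1)
Step 2: enter (5,1), '.' pass, move right to (5,2)
Step 3: enter (5,2), '.' pass, move right to (5,3)
Step 4: enter (5,3), '.' pass, move right to (5,4)
Step 5: enter (5,4), '.' pass, move right to (5,5)
Step 6: enter (5,5), '.' pass, move right to (5,6)
Step 7: at (5,6) — EXIT via right edge, pos 5
Path length (cell visits): 6

Answer: 6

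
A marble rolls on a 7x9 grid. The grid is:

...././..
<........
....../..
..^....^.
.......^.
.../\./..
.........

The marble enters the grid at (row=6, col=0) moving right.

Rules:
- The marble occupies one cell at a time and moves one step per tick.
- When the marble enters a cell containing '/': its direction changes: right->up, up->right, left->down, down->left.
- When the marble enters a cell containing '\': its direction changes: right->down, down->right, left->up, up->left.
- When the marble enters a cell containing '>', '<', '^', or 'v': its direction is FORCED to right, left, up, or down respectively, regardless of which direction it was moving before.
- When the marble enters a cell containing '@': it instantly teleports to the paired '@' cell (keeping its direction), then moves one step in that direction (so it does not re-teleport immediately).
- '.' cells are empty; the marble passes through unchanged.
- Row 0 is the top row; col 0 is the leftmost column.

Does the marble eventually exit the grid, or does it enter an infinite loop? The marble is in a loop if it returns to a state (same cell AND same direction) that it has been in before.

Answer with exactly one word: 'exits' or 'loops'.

Step 1: enter (6,0), '.' pass, move right to (6,1)
Step 2: enter (6,1), '.' pass, move right to (6,2)
Step 3: enter (6,2), '.' pass, move right to (6,3)
Step 4: enter (6,3), '.' pass, move right to (6,4)
Step 5: enter (6,4), '.' pass, move right to (6,5)
Step 6: enter (6,5), '.' pass, move right to (6,6)
Step 7: enter (6,6), '.' pass, move right to (6,7)
Step 8: enter (6,7), '.' pass, move right to (6,8)
Step 9: enter (6,8), '.' pass, move right to (6,9)
Step 10: at (6,9) — EXIT via right edge, pos 6

Answer: exits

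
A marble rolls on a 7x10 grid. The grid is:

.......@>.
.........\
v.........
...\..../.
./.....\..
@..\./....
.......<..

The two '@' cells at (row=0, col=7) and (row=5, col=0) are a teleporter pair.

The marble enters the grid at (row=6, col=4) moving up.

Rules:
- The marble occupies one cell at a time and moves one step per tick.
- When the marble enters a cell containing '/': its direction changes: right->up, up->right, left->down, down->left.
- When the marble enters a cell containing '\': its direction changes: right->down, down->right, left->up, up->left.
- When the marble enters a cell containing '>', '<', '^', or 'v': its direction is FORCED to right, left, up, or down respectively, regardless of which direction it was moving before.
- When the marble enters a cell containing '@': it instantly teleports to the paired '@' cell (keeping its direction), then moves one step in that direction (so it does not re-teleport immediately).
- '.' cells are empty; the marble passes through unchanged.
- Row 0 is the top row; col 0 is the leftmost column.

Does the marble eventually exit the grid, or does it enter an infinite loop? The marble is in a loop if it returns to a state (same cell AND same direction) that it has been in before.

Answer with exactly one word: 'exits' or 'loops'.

Step 1: enter (6,4), '.' pass, move up to (5,4)
Step 2: enter (5,4), '.' pass, move up to (4,4)
Step 3: enter (4,4), '.' pass, move up to (3,4)
Step 4: enter (3,4), '.' pass, move up to (2,4)
Step 5: enter (2,4), '.' pass, move up to (1,4)
Step 6: enter (1,4), '.' pass, move up to (0,4)
Step 7: enter (0,4), '.' pass, move up to (-1,4)
Step 8: at (-1,4) — EXIT via top edge, pos 4

Answer: exits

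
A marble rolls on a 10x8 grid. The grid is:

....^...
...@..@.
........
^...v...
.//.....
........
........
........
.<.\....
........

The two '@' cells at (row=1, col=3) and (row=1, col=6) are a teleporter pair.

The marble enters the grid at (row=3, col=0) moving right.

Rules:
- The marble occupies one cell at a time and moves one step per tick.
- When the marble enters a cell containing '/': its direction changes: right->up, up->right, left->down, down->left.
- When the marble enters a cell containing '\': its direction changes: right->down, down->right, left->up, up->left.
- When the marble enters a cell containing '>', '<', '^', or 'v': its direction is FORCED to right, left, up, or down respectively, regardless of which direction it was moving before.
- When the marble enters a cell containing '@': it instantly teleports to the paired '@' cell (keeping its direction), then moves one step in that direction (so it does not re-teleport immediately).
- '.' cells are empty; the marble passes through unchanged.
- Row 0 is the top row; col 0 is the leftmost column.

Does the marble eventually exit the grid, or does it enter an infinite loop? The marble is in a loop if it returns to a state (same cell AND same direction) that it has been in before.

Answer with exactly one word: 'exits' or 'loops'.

Step 1: enter (3,0), '^' forces right->up, move up to (2,0)
Step 2: enter (2,0), '.' pass, move up to (1,0)
Step 3: enter (1,0), '.' pass, move up to (0,0)
Step 4: enter (0,0), '.' pass, move up to (-1,0)
Step 5: at (-1,0) — EXIT via top edge, pos 0

Answer: exits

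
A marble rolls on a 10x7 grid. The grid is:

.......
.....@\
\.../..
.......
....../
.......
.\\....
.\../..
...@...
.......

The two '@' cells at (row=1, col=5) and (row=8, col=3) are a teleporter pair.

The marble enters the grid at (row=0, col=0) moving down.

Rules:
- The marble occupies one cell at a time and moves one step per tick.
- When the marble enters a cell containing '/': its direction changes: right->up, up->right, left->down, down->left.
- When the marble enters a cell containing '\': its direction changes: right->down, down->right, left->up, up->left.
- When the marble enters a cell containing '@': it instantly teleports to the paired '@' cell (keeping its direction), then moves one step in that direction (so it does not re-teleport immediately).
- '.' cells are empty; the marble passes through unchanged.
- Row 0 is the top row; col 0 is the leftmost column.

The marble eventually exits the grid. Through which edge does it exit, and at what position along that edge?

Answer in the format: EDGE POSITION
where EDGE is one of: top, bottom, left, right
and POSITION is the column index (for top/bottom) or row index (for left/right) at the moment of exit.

Answer: top 4

Derivation:
Step 1: enter (0,0), '.' pass, move down to (1,0)
Step 2: enter (1,0), '.' pass, move down to (2,0)
Step 3: enter (2,0), '\' deflects down->right, move right to (2,1)
Step 4: enter (2,1), '.' pass, move right to (2,2)
Step 5: enter (2,2), '.' pass, move right to (2,3)
Step 6: enter (2,3), '.' pass, move right to (2,4)
Step 7: enter (2,4), '/' deflects right->up, move up to (1,4)
Step 8: enter (1,4), '.' pass, move up to (0,4)
Step 9: enter (0,4), '.' pass, move up to (-1,4)
Step 10: at (-1,4) — EXIT via top edge, pos 4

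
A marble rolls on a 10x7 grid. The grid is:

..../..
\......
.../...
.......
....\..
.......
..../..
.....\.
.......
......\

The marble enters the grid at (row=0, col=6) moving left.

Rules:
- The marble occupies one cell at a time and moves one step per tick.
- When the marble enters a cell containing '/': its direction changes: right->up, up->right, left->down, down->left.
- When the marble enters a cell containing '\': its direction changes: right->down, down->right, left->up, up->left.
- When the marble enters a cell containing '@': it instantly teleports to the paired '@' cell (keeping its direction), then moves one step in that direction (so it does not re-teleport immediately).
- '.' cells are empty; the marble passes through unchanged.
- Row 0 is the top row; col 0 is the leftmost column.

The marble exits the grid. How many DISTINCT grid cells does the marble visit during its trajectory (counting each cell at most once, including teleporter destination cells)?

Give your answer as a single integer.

Step 1: enter (0,6), '.' pass, move left to (0,5)
Step 2: enter (0,5), '.' pass, move left to (0,4)
Step 3: enter (0,4), '/' deflects left->down, move down to (1,4)
Step 4: enter (1,4), '.' pass, move down to (2,4)
Step 5: enter (2,4), '.' pass, move down to (3,4)
Step 6: enter (3,4), '.' pass, move down to (4,4)
Step 7: enter (4,4), '\' deflects down->right, move right to (4,5)
Step 8: enter (4,5), '.' pass, move right to (4,6)
Step 9: enter (4,6), '.' pass, move right to (4,7)
Step 10: at (4,7) — EXIT via right edge, pos 4
Distinct cells visited: 9 (path length 9)

Answer: 9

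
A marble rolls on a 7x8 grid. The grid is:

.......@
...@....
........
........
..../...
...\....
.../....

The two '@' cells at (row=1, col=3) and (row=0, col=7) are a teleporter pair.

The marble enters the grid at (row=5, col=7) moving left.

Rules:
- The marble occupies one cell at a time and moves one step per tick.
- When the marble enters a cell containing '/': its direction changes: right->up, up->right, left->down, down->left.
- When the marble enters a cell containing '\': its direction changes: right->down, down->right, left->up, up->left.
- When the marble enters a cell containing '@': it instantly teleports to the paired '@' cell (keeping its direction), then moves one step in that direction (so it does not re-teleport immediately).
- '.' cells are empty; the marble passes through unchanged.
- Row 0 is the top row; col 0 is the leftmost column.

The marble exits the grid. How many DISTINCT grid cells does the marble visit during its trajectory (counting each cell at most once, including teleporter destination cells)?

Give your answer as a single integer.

Answer: 10

Derivation:
Step 1: enter (5,7), '.' pass, move left to (5,6)
Step 2: enter (5,6), '.' pass, move left to (5,5)
Step 3: enter (5,5), '.' pass, move left to (5,4)
Step 4: enter (5,4), '.' pass, move left to (5,3)
Step 5: enter (5,3), '\' deflects left->up, move up to (4,3)
Step 6: enter (4,3), '.' pass, move up to (3,3)
Step 7: enter (3,3), '.' pass, move up to (2,3)
Step 8: enter (2,3), '.' pass, move up to (1,3)
Step 9: enter (1,3), '@' teleport (1,3)->(0,7), also enter (0,7), move up to (-1,7)
Step 10: at (-1,7) — EXIT via top edge, pos 7
Distinct cells visited: 10 (path length 10)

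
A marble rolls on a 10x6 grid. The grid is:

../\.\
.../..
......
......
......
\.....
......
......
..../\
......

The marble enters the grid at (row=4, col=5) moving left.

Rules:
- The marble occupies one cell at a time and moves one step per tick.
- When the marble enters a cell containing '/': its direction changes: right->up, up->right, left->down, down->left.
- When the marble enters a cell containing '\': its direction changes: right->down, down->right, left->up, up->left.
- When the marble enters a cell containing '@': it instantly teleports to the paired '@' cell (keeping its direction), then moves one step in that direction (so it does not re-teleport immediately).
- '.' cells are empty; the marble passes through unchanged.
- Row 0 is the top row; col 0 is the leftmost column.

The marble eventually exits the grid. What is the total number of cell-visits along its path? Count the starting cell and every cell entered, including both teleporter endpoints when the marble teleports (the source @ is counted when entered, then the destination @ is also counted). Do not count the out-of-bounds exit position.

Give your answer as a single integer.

Step 1: enter (4,5), '.' pass, move left to (4,4)
Step 2: enter (4,4), '.' pass, move left to (4,3)
Step 3: enter (4,3), '.' pass, move left to (4,2)
Step 4: enter (4,2), '.' pass, move left to (4,1)
Step 5: enter (4,1), '.' pass, move left to (4,0)
Step 6: enter (4,0), '.' pass, move left to (4,-1)
Step 7: at (4,-1) — EXIT via left edge, pos 4
Path length (cell visits): 6

Answer: 6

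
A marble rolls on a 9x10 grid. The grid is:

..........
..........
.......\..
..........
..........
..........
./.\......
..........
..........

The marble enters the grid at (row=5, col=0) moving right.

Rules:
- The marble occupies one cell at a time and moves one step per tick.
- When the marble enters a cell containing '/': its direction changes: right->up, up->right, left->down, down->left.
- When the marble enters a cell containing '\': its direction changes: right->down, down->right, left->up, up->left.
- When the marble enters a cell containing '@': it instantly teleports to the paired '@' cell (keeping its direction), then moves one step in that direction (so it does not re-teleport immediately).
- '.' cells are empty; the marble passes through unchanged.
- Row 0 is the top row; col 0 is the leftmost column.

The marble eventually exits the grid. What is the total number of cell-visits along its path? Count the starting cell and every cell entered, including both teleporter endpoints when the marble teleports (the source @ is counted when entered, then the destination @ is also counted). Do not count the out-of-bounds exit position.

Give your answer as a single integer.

Step 1: enter (5,0), '.' pass, move right to (5,1)
Step 2: enter (5,1), '.' pass, move right to (5,2)
Step 3: enter (5,2), '.' pass, move right to (5,3)
Step 4: enter (5,3), '.' pass, move right to (5,4)
Step 5: enter (5,4), '.' pass, move right to (5,5)
Step 6: enter (5,5), '.' pass, move right to (5,6)
Step 7: enter (5,6), '.' pass, move right to (5,7)
Step 8: enter (5,7), '.' pass, move right to (5,8)
Step 9: enter (5,8), '.' pass, move right to (5,9)
Step 10: enter (5,9), '.' pass, move right to (5,10)
Step 11: at (5,10) — EXIT via right edge, pos 5
Path length (cell visits): 10

Answer: 10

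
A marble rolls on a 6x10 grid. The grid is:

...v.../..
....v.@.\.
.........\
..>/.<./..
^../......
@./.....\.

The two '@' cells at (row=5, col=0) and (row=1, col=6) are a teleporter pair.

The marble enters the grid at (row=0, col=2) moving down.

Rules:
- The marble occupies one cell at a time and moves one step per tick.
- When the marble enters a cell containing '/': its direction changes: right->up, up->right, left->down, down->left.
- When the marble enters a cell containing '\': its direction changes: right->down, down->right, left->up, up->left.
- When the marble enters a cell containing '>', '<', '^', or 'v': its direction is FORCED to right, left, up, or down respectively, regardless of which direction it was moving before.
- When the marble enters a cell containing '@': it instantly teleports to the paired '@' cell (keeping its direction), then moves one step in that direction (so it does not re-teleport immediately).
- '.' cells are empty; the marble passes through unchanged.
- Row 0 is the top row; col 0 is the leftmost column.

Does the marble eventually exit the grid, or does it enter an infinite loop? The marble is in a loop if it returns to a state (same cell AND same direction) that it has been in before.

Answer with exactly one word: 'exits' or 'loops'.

Answer: loops

Derivation:
Step 1: enter (0,2), '.' pass, move down to (1,2)
Step 2: enter (1,2), '.' pass, move down to (2,2)
Step 3: enter (2,2), '.' pass, move down to (3,2)
Step 4: enter (3,2), '>' forces down->right, move right to (3,3)
Step 5: enter (3,3), '/' deflects right->up, move up to (2,3)
Step 6: enter (2,3), '.' pass, move up to (1,3)
Step 7: enter (1,3), '.' pass, move up to (0,3)
Step 8: enter (0,3), 'v' forces up->down, move down to (1,3)
Step 9: enter (1,3), '.' pass, move down to (2,3)
Step 10: enter (2,3), '.' pass, move down to (3,3)
Step 11: enter (3,3), '/' deflects down->left, move left to (3,2)
Step 12: enter (3,2), '>' forces left->right, move right to (3,3)
Step 13: at (3,3) dir=right — LOOP DETECTED (seen before)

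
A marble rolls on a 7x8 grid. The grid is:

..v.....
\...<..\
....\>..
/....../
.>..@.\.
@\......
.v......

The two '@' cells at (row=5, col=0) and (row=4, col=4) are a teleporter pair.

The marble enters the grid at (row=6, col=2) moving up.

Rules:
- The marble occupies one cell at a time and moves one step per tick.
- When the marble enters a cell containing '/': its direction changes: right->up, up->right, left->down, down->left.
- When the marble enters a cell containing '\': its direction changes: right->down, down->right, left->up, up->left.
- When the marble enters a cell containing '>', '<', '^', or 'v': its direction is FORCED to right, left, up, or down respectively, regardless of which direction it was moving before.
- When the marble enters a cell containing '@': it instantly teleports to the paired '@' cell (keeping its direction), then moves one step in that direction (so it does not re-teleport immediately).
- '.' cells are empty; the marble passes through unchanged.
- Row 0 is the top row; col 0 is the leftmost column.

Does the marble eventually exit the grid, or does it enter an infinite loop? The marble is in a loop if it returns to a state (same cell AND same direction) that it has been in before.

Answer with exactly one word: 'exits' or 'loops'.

Step 1: enter (6,2), '.' pass, move up to (5,2)
Step 2: enter (5,2), '.' pass, move up to (4,2)
Step 3: enter (4,2), '.' pass, move up to (3,2)
Step 4: enter (3,2), '.' pass, move up to (2,2)
Step 5: enter (2,2), '.' pass, move up to (1,2)
Step 6: enter (1,2), '.' pass, move up to (0,2)
Step 7: enter (0,2), 'v' forces up->down, move down to (1,2)
Step 8: enter (1,2), '.' pass, move down to (2,2)
Step 9: enter (2,2), '.' pass, move down to (3,2)
Step 10: enter (3,2), '.' pass, move down to (4,2)
Step 11: enter (4,2), '.' pass, move down to (5,2)
Step 12: enter (5,2), '.' pass, move down to (6,2)
Step 13: enter (6,2), '.' pass, move down to (7,2)
Step 14: at (7,2) — EXIT via bottom edge, pos 2

Answer: exits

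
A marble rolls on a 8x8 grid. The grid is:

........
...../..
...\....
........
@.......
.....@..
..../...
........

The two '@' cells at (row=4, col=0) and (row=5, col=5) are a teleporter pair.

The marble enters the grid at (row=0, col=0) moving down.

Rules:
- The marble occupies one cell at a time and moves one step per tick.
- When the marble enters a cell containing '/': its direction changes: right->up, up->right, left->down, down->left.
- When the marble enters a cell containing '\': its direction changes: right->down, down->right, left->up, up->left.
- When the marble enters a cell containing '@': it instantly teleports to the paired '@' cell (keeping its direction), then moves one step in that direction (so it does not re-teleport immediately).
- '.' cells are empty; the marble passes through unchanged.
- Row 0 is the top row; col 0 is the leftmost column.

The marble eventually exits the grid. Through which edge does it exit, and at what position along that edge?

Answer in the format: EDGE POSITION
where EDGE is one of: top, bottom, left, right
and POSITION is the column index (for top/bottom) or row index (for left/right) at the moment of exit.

Answer: bottom 5

Derivation:
Step 1: enter (0,0), '.' pass, move down to (1,0)
Step 2: enter (1,0), '.' pass, move down to (2,0)
Step 3: enter (2,0), '.' pass, move down to (3,0)
Step 4: enter (3,0), '.' pass, move down to (4,0)
Step 5: enter (4,0), '@' teleport (4,0)->(5,5), also enter (5,5), move down to (6,5)
Step 6: enter (6,5), '.' pass, move down to (7,5)
Step 7: enter (7,5), '.' pass, move down to (8,5)
Step 8: at (8,5) — EXIT via bottom edge, pos 5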